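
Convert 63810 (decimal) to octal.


Divide by 8 repeatedly:
63810 ÷ 8 = 7976 remainder 2
7976 ÷ 8 = 997 remainder 0
997 ÷ 8 = 124 remainder 5
124 ÷ 8 = 15 remainder 4
15 ÷ 8 = 1 remainder 7
1 ÷ 8 = 0 remainder 1
Reading remainders bottom-up:
= 0o174502


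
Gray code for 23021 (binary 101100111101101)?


Binary: 101100111101101
Gray code: G = B XOR (B >> 1)
B >> 1 = 010110011110110
101100111101101 XOR 010110011110110:
  1 XOR 0 = 1
  0 XOR 1 = 1
  1 XOR 0 = 1
  1 XOR 1 = 0
  0 XOR 1 = 1
  0 XOR 0 = 0
  1 XOR 0 = 1
  1 XOR 1 = 0
  1 XOR 1 = 0
  1 XOR 1 = 0
  0 XOR 1 = 1
  1 XOR 0 = 1
  1 XOR 1 = 0
  0 XOR 1 = 1
  1 XOR 0 = 1
= 111010100011011


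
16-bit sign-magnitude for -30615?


Sign bit: 1 (negative)
Magnitude: 30615 = 111011110010111
= 1111011110010111


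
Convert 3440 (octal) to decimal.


Positional values:
Position 0: 0 × 8^0 = 0
Position 1: 4 × 8^1 = 32
Position 2: 4 × 8^2 = 256
Position 3: 3 × 8^3 = 1536
Sum = 0 + 32 + 256 + 1536
= 1824


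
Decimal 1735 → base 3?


Divide by 3 repeatedly:
1735 ÷ 3 = 578 remainder 1
578 ÷ 3 = 192 remainder 2
192 ÷ 3 = 64 remainder 0
64 ÷ 3 = 21 remainder 1
21 ÷ 3 = 7 remainder 0
7 ÷ 3 = 2 remainder 1
2 ÷ 3 = 0 remainder 2
Reading remainders bottom-up:
= 2101021


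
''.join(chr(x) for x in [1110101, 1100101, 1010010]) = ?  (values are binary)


Codes (binary): 1110101 1100101 1010010
Per-code ASCII lookup:
  1110101 = 117  (range 97-122: lowercase, 117 - 97 = 20) → 'u'
  1100101 = 101  (range 97-122: lowercase, 101 - 97 = 4) → 'e'
  1010010 = 82  (range 65-90: uppercase, 82 - 65 = 17) → 'R'
= 'ueR'


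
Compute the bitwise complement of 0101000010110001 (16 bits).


Original: 0101000010110001
Invert all bits:
  bit 0: 0 → 1
  bit 1: 1 → 0
  bit 2: 0 → 1
  bit 3: 1 → 0
  bit 4: 0 → 1
  bit 5: 0 → 1
  bit 6: 0 → 1
  bit 7: 0 → 1
  bit 8: 1 → 0
  bit 9: 0 → 1
  bit 10: 1 → 0
  bit 11: 1 → 0
  bit 12: 0 → 1
  bit 13: 0 → 1
  bit 14: 0 → 1
  bit 15: 1 → 0
= 1010111101001110


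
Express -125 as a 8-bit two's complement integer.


Original: 01111101
Step 1 - Invert all bits: 10000010
Step 2 - Add 1: 10000010 + 1
= 10000011 (represents -125)


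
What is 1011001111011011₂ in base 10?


Positional values:
Bit 0: 1 × 2^0 = 1
Bit 1: 1 × 2^1 = 2
Bit 3: 1 × 2^3 = 8
Bit 4: 1 × 2^4 = 16
Bit 6: 1 × 2^6 = 64
Bit 7: 1 × 2^7 = 128
Bit 8: 1 × 2^8 = 256
Bit 9: 1 × 2^9 = 512
Bit 12: 1 × 2^12 = 4096
Bit 13: 1 × 2^13 = 8192
Bit 15: 1 × 2^15 = 32768
Sum = 1 + 2 + 8 + 16 + 64 + 128 + 256 + 512 + 4096 + 8192 + 32768
= 46043


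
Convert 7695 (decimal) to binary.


Divide by 2 repeatedly:
7695 ÷ 2 = 3847 remainder 1
3847 ÷ 2 = 1923 remainder 1
1923 ÷ 2 = 961 remainder 1
961 ÷ 2 = 480 remainder 1
480 ÷ 2 = 240 remainder 0
240 ÷ 2 = 120 remainder 0
120 ÷ 2 = 60 remainder 0
60 ÷ 2 = 30 remainder 0
30 ÷ 2 = 15 remainder 0
15 ÷ 2 = 7 remainder 1
7 ÷ 2 = 3 remainder 1
3 ÷ 2 = 1 remainder 1
1 ÷ 2 = 0 remainder 1
Reading remainders bottom-up:
= 1111000001111


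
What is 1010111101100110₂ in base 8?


Group into 3-bit groups: 001010111101100110
  001 = 1
  010 = 2
  111 = 7
  101 = 5
  100 = 4
  110 = 6
= 0o127546


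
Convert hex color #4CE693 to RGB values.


Hex: #4CE693
R = 4C₁₆ = 76
G = E6₁₆ = 230
B = 93₁₆ = 147
= RGB(76, 230, 147)


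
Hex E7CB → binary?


Each hex digit → 4 binary bits:
  E = 1110
  7 = 0111
  C = 1100
  B = 1011
Concatenate: 1110 0111 1100 1011
= 1110011111001011


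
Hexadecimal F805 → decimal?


Positional values:
Position 0: 5 × 16^0 = 5 × 1 = 5
Position 1: 0 × 16^1 = 0 × 16 = 0
Position 2: 8 × 16^2 = 8 × 256 = 2048
Position 3: F × 16^3 = 15 × 4096 = 61440
Sum = 5 + 0 + 2048 + 61440
= 63493


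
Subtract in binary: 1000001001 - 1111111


Align and subtract column by column (LSB to MSB, borrowing when needed):
  1000001001
- 0001111111
  ----------
  col 0: (1 - 0 borrow-in) - 1 → 1 - 1 = 0, borrow out 0
  col 1: (0 - 0 borrow-in) - 1 → borrow from next column: (0+2) - 1 = 1, borrow out 1
  col 2: (0 - 1 borrow-in) - 1 → borrow from next column: (-1+2) - 1 = 0, borrow out 1
  col 3: (1 - 1 borrow-in) - 1 → borrow from next column: (0+2) - 1 = 1, borrow out 1
  col 4: (0 - 1 borrow-in) - 1 → borrow from next column: (-1+2) - 1 = 0, borrow out 1
  col 5: (0 - 1 borrow-in) - 1 → borrow from next column: (-1+2) - 1 = 0, borrow out 1
  col 6: (0 - 1 borrow-in) - 1 → borrow from next column: (-1+2) - 1 = 0, borrow out 1
  col 7: (0 - 1 borrow-in) - 0 → borrow from next column: (-1+2) - 0 = 1, borrow out 1
  col 8: (0 - 1 borrow-in) - 0 → borrow from next column: (-1+2) - 0 = 1, borrow out 1
  col 9: (1 - 1 borrow-in) - 0 → 0 - 0 = 0, borrow out 0
Reading bits MSB→LSB: 0110001010
Strip leading zeros: 110001010
= 110001010


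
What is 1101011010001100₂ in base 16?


Group into 4-bit nibbles: 1101011010001100
  1101 = D
  0110 = 6
  1000 = 8
  1100 = C
= 0xD68C


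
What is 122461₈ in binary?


Each octal digit → 3 binary bits:
  1 = 001
  2 = 010
  2 = 010
  4 = 100
  6 = 110
  1 = 001
Concatenate: 001 010 010 100 110 001
= 001010010100110001


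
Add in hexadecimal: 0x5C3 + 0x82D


Align and add column by column (LSB to MSB, each column mod 16 with carry):
  05C3
+ 082D
  ----
  col 0: 3(3) + D(13) + 0 (carry in) = 16 → 0(0), carry out 1
  col 1: C(12) + 2(2) + 1 (carry in) = 15 → F(15), carry out 0
  col 2: 5(5) + 8(8) + 0 (carry in) = 13 → D(13), carry out 0
  col 3: 0(0) + 0(0) + 0 (carry in) = 0 → 0(0), carry out 0
Reading digits MSB→LSB: 0DF0
Strip leading zeros: DF0
= 0xDF0


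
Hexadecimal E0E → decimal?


Positional values:
Position 0: E × 16^0 = 14 × 1 = 14
Position 1: 0 × 16^1 = 0 × 16 = 0
Position 2: E × 16^2 = 14 × 256 = 3584
Sum = 14 + 0 + 3584
= 3598


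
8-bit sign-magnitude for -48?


Sign bit: 1 (negative)
Magnitude: 48 = 0110000
= 10110000


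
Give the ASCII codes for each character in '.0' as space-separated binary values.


String: '.0'  (2 characters)
Per-character ASCII lookup:
  '.': special character: '.' = 46 → 101110
  '0': digits start at 48: '0' = 48 + 0 = 48 → 110000
= 101110 110000


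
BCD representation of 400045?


Each digit → 4-bit binary:
  4 → 0100
  0 → 0000
  0 → 0000
  0 → 0000
  4 → 0100
  5 → 0101
= 0100 0000 0000 0000 0100 0101


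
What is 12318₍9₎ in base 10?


Positional values (base 9):
  8 × 9^0 = 8 × 1 = 8
  1 × 9^1 = 1 × 9 = 9
  3 × 9^2 = 3 × 81 = 243
  2 × 9^3 = 2 × 729 = 1458
  1 × 9^4 = 1 × 6561 = 6561
Sum = 8 + 9 + 243 + 1458 + 6561
= 8279


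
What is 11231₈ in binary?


Each octal digit → 3 binary bits:
  1 = 001
  1 = 001
  2 = 010
  3 = 011
  1 = 001
Concatenate: 001 001 010 011 001
= 001001010011001


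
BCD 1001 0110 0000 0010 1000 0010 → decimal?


Each 4-bit group → digit:
  1001 → 9
  0110 → 6
  0000 → 0
  0010 → 2
  1000 → 8
  0010 → 2
= 960282


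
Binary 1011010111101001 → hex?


Group into 4-bit nibbles: 1011010111101001
  1011 = B
  0101 = 5
  1110 = E
  1001 = 9
= 0xB5E9


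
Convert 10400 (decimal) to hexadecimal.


Divide by 16 repeatedly:
10400 ÷ 16 = 650 remainder 0 (0)
650 ÷ 16 = 40 remainder 10 (A)
40 ÷ 16 = 2 remainder 8 (8)
2 ÷ 16 = 0 remainder 2 (2)
Reading remainders bottom-up:
= 0x28A0


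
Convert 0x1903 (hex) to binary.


Each hex digit → 4 binary bits:
  1 = 0001
  9 = 1001
  0 = 0000
  3 = 0011
Concatenate: 0001 1001 0000 0011
= 0001100100000011


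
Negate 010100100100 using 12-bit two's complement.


Original: 010100100100
Step 1 - Invert all bits: 101011011011
Step 2 - Add 1: 101011011011 + 1
= 101011011100 (represents -1316)


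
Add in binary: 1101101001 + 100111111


Align and add column by column (LSB to MSB, carry propagating):
  01101101001
+ 00100111111
  -----------
  col 0: 1 + 1 + 0 (carry in) = 2 → bit 0, carry out 1
  col 1: 0 + 1 + 1 (carry in) = 2 → bit 0, carry out 1
  col 2: 0 + 1 + 1 (carry in) = 2 → bit 0, carry out 1
  col 3: 1 + 1 + 1 (carry in) = 3 → bit 1, carry out 1
  col 4: 0 + 1 + 1 (carry in) = 2 → bit 0, carry out 1
  col 5: 1 + 1 + 1 (carry in) = 3 → bit 1, carry out 1
  col 6: 1 + 0 + 1 (carry in) = 2 → bit 0, carry out 1
  col 7: 0 + 0 + 1 (carry in) = 1 → bit 1, carry out 0
  col 8: 1 + 1 + 0 (carry in) = 2 → bit 0, carry out 1
  col 9: 1 + 0 + 1 (carry in) = 2 → bit 0, carry out 1
  col 10: 0 + 0 + 1 (carry in) = 1 → bit 1, carry out 0
Reading bits MSB→LSB: 10010101000
Strip leading zeros: 10010101000
= 10010101000


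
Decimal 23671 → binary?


Divide by 2 repeatedly:
23671 ÷ 2 = 11835 remainder 1
11835 ÷ 2 = 5917 remainder 1
5917 ÷ 2 = 2958 remainder 1
2958 ÷ 2 = 1479 remainder 0
1479 ÷ 2 = 739 remainder 1
739 ÷ 2 = 369 remainder 1
369 ÷ 2 = 184 remainder 1
184 ÷ 2 = 92 remainder 0
92 ÷ 2 = 46 remainder 0
46 ÷ 2 = 23 remainder 0
23 ÷ 2 = 11 remainder 1
11 ÷ 2 = 5 remainder 1
5 ÷ 2 = 2 remainder 1
2 ÷ 2 = 1 remainder 0
1 ÷ 2 = 0 remainder 1
Reading remainders bottom-up:
= 101110001110111


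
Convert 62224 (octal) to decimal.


Positional values:
Position 0: 4 × 8^0 = 4
Position 1: 2 × 8^1 = 16
Position 2: 2 × 8^2 = 128
Position 3: 2 × 8^3 = 1024
Position 4: 6 × 8^4 = 24576
Sum = 4 + 16 + 128 + 1024 + 24576
= 25748


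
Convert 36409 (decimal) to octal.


Divide by 8 repeatedly:
36409 ÷ 8 = 4551 remainder 1
4551 ÷ 8 = 568 remainder 7
568 ÷ 8 = 71 remainder 0
71 ÷ 8 = 8 remainder 7
8 ÷ 8 = 1 remainder 0
1 ÷ 8 = 0 remainder 1
Reading remainders bottom-up:
= 0o107071


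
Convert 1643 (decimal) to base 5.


Divide by 5 repeatedly:
1643 ÷ 5 = 328 remainder 3
328 ÷ 5 = 65 remainder 3
65 ÷ 5 = 13 remainder 0
13 ÷ 5 = 2 remainder 3
2 ÷ 5 = 0 remainder 2
Reading remainders bottom-up:
= 23033


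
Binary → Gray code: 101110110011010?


Binary: 101110110011010
Gray code: G = B XOR (B >> 1)
B >> 1 = 010111011001101
101110110011010 XOR 010111011001101:
  1 XOR 0 = 1
  0 XOR 1 = 1
  1 XOR 0 = 1
  1 XOR 1 = 0
  1 XOR 1 = 0
  0 XOR 1 = 1
  1 XOR 0 = 1
  1 XOR 1 = 0
  0 XOR 1 = 1
  0 XOR 0 = 0
  1 XOR 0 = 1
  1 XOR 1 = 0
  0 XOR 1 = 1
  1 XOR 0 = 1
  0 XOR 1 = 1
= 111001101010111


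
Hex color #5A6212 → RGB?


Hex: #5A6212
R = 5A₁₆ = 90
G = 62₁₆ = 98
B = 12₁₆ = 18
= RGB(90, 98, 18)


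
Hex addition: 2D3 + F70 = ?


Align and add column by column (LSB to MSB, each column mod 16 with carry):
  02D3
+ 0F70
  ----
  col 0: 3(3) + 0(0) + 0 (carry in) = 3 → 3(3), carry out 0
  col 1: D(13) + 7(7) + 0 (carry in) = 20 → 4(4), carry out 1
  col 2: 2(2) + F(15) + 1 (carry in) = 18 → 2(2), carry out 1
  col 3: 0(0) + 0(0) + 1 (carry in) = 1 → 1(1), carry out 0
Reading digits MSB→LSB: 1243
Strip leading zeros: 1243
= 0x1243


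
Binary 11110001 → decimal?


Positional values:
Bit 0: 1 × 2^0 = 1
Bit 4: 1 × 2^4 = 16
Bit 5: 1 × 2^5 = 32
Bit 6: 1 × 2^6 = 64
Bit 7: 1 × 2^7 = 128
Sum = 1 + 16 + 32 + 64 + 128
= 241


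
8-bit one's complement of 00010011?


Original: 00010011
Invert all bits:
  bit 0: 0 → 1
  bit 1: 0 → 1
  bit 2: 0 → 1
  bit 3: 1 → 0
  bit 4: 0 → 1
  bit 5: 0 → 1
  bit 6: 1 → 0
  bit 7: 1 → 0
= 11101100


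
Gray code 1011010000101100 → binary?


Gray code: 1011010000101100
MSB stays the same: 1
Each subsequent bit = prev_binary XOR current_gray:
  B[1] = 1 XOR 0 = 1
  B[2] = 1 XOR 1 = 0
  B[3] = 0 XOR 1 = 1
  B[4] = 1 XOR 0 = 1
  B[5] = 1 XOR 1 = 0
  B[6] = 0 XOR 0 = 0
  B[7] = 0 XOR 0 = 0
  B[8] = 0 XOR 0 = 0
  B[9] = 0 XOR 0 = 0
  B[10] = 0 XOR 1 = 1
  B[11] = 1 XOR 0 = 1
  B[12] = 1 XOR 1 = 0
  B[13] = 0 XOR 1 = 1
  B[14] = 1 XOR 0 = 1
  B[15] = 1 XOR 0 = 1
= 1101100000110111 (55351 decimal)


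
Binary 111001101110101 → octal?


Group into 3-bit groups: 111001101110101
  111 = 7
  001 = 1
  101 = 5
  110 = 6
  101 = 5
= 0o71565


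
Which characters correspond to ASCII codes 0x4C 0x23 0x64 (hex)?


Codes (hex): 0x4C 0x23 0x64
Per-code ASCII lookup:
  0x4C = 76  (range 65-90: uppercase, 76 - 65 = 11) → 'L'
  0x23 = 35  (special character) → '#'
  0x64 = 100  (range 97-122: lowercase, 100 - 97 = 3) → 'd'
= 'L#d'


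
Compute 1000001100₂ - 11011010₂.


Align and subtract column by column (LSB to MSB, borrowing when needed):
  1000001100
- 0011011010
  ----------
  col 0: (0 - 0 borrow-in) - 0 → 0 - 0 = 0, borrow out 0
  col 1: (0 - 0 borrow-in) - 1 → borrow from next column: (0+2) - 1 = 1, borrow out 1
  col 2: (1 - 1 borrow-in) - 0 → 0 - 0 = 0, borrow out 0
  col 3: (1 - 0 borrow-in) - 1 → 1 - 1 = 0, borrow out 0
  col 4: (0 - 0 borrow-in) - 1 → borrow from next column: (0+2) - 1 = 1, borrow out 1
  col 5: (0 - 1 borrow-in) - 0 → borrow from next column: (-1+2) - 0 = 1, borrow out 1
  col 6: (0 - 1 borrow-in) - 1 → borrow from next column: (-1+2) - 1 = 0, borrow out 1
  col 7: (0 - 1 borrow-in) - 1 → borrow from next column: (-1+2) - 1 = 0, borrow out 1
  col 8: (0 - 1 borrow-in) - 0 → borrow from next column: (-1+2) - 0 = 1, borrow out 1
  col 9: (1 - 1 borrow-in) - 0 → 0 - 0 = 0, borrow out 0
Reading bits MSB→LSB: 0100110010
Strip leading zeros: 100110010
= 100110010


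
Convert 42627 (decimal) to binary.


Divide by 2 repeatedly:
42627 ÷ 2 = 21313 remainder 1
21313 ÷ 2 = 10656 remainder 1
10656 ÷ 2 = 5328 remainder 0
5328 ÷ 2 = 2664 remainder 0
2664 ÷ 2 = 1332 remainder 0
1332 ÷ 2 = 666 remainder 0
666 ÷ 2 = 333 remainder 0
333 ÷ 2 = 166 remainder 1
166 ÷ 2 = 83 remainder 0
83 ÷ 2 = 41 remainder 1
41 ÷ 2 = 20 remainder 1
20 ÷ 2 = 10 remainder 0
10 ÷ 2 = 5 remainder 0
5 ÷ 2 = 2 remainder 1
2 ÷ 2 = 1 remainder 0
1 ÷ 2 = 0 remainder 1
Reading remainders bottom-up:
= 1010011010000011


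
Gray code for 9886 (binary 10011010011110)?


Binary: 10011010011110
Gray code: G = B XOR (B >> 1)
B >> 1 = 01001101001111
10011010011110 XOR 01001101001111:
  1 XOR 0 = 1
  0 XOR 1 = 1
  0 XOR 0 = 0
  1 XOR 0 = 1
  1 XOR 1 = 0
  0 XOR 1 = 1
  1 XOR 0 = 1
  0 XOR 1 = 1
  0 XOR 0 = 0
  1 XOR 0 = 1
  1 XOR 1 = 0
  1 XOR 1 = 0
  1 XOR 1 = 0
  0 XOR 1 = 1
= 11010111010001


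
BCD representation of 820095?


Each digit → 4-bit binary:
  8 → 1000
  2 → 0010
  0 → 0000
  0 → 0000
  9 → 1001
  5 → 0101
= 1000 0010 0000 0000 1001 0101


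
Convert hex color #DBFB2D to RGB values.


Hex: #DBFB2D
R = DB₁₆ = 219
G = FB₁₆ = 251
B = 2D₁₆ = 45
= RGB(219, 251, 45)


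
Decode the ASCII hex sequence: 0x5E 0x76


Codes (hex): 0x5E 0x76
Per-code ASCII lookup:
  0x5E = 94  (special character) → '^'
  0x76 = 118  (range 97-122: lowercase, 118 - 97 = 21) → 'v'
= '^v'


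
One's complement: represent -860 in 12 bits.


Original: 001101011100
Invert all bits:
  bit 0: 0 → 1
  bit 1: 0 → 1
  bit 2: 1 → 0
  bit 3: 1 → 0
  bit 4: 0 → 1
  bit 5: 1 → 0
  bit 6: 0 → 1
  bit 7: 1 → 0
  bit 8: 1 → 0
  bit 9: 1 → 0
  bit 10: 0 → 1
  bit 11: 0 → 1
= 110010100011


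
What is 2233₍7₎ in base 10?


Positional values (base 7):
  3 × 7^0 = 3 × 1 = 3
  3 × 7^1 = 3 × 7 = 21
  2 × 7^2 = 2 × 49 = 98
  2 × 7^3 = 2 × 343 = 686
Sum = 3 + 21 + 98 + 686
= 808


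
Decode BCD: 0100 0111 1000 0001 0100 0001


Each 4-bit group → digit:
  0100 → 4
  0111 → 7
  1000 → 8
  0001 → 1
  0100 → 4
  0001 → 1
= 478141


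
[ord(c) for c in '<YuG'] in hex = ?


String: '<YuG'  (4 characters)
Per-character ASCII lookup:
  '<': special character: '<' = 60 → 0x3C
  'Y': uppercase starts at 65: 'Y' = 65 + 24 = 89 → 0x59
  'u': lowercase starts at 97: 'u' = 97 + 20 = 117 → 0x75
  'G': uppercase starts at 65: 'G' = 65 + 6 = 71 → 0x47
= 0x3C 0x59 0x75 0x47


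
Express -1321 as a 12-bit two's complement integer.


Original: 010100101001
Step 1 - Invert all bits: 101011010110
Step 2 - Add 1: 101011010110 + 1
= 101011010111 (represents -1321)


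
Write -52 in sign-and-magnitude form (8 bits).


Sign bit: 1 (negative)
Magnitude: 52 = 0110100
= 10110100


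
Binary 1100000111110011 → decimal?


Positional values:
Bit 0: 1 × 2^0 = 1
Bit 1: 1 × 2^1 = 2
Bit 4: 1 × 2^4 = 16
Bit 5: 1 × 2^5 = 32
Bit 6: 1 × 2^6 = 64
Bit 7: 1 × 2^7 = 128
Bit 8: 1 × 2^8 = 256
Bit 14: 1 × 2^14 = 16384
Bit 15: 1 × 2^15 = 32768
Sum = 1 + 2 + 16 + 32 + 64 + 128 + 256 + 16384 + 32768
= 49651


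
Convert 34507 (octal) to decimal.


Positional values:
Position 0: 7 × 8^0 = 7
Position 1: 0 × 8^1 = 0
Position 2: 5 × 8^2 = 320
Position 3: 4 × 8^3 = 2048
Position 4: 3 × 8^4 = 12288
Sum = 7 + 0 + 320 + 2048 + 12288
= 14663


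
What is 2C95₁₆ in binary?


Each hex digit → 4 binary bits:
  2 = 0010
  C = 1100
  9 = 1001
  5 = 0101
Concatenate: 0010 1100 1001 0101
= 0010110010010101


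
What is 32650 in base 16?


Divide by 16 repeatedly:
32650 ÷ 16 = 2040 remainder 10 (A)
2040 ÷ 16 = 127 remainder 8 (8)
127 ÷ 16 = 7 remainder 15 (F)
7 ÷ 16 = 0 remainder 7 (7)
Reading remainders bottom-up:
= 0x7F8A


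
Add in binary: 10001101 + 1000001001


Align and add column by column (LSB to MSB, carry propagating):
  00010001101
+ 01000001001
  -----------
  col 0: 1 + 1 + 0 (carry in) = 2 → bit 0, carry out 1
  col 1: 0 + 0 + 1 (carry in) = 1 → bit 1, carry out 0
  col 2: 1 + 0 + 0 (carry in) = 1 → bit 1, carry out 0
  col 3: 1 + 1 + 0 (carry in) = 2 → bit 0, carry out 1
  col 4: 0 + 0 + 1 (carry in) = 1 → bit 1, carry out 0
  col 5: 0 + 0 + 0 (carry in) = 0 → bit 0, carry out 0
  col 6: 0 + 0 + 0 (carry in) = 0 → bit 0, carry out 0
  col 7: 1 + 0 + 0 (carry in) = 1 → bit 1, carry out 0
  col 8: 0 + 0 + 0 (carry in) = 0 → bit 0, carry out 0
  col 9: 0 + 1 + 0 (carry in) = 1 → bit 1, carry out 0
  col 10: 0 + 0 + 0 (carry in) = 0 → bit 0, carry out 0
Reading bits MSB→LSB: 01010010110
Strip leading zeros: 1010010110
= 1010010110


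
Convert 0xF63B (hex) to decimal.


Positional values:
Position 0: B × 16^0 = 11 × 1 = 11
Position 1: 3 × 16^1 = 3 × 16 = 48
Position 2: 6 × 16^2 = 6 × 256 = 1536
Position 3: F × 16^3 = 15 × 4096 = 61440
Sum = 11 + 48 + 1536 + 61440
= 63035


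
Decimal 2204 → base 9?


Divide by 9 repeatedly:
2204 ÷ 9 = 244 remainder 8
244 ÷ 9 = 27 remainder 1
27 ÷ 9 = 3 remainder 0
3 ÷ 9 = 0 remainder 3
Reading remainders bottom-up:
= 3018


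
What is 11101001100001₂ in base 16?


Group into 4-bit nibbles: 0011101001100001
  0011 = 3
  1010 = A
  0110 = 6
  0001 = 1
= 0x3A61


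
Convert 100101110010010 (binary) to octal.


Group into 3-bit groups: 100101110010010
  100 = 4
  101 = 5
  110 = 6
  010 = 2
  010 = 2
= 0o45622


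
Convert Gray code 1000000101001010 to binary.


Gray code: 1000000101001010
MSB stays the same: 1
Each subsequent bit = prev_binary XOR current_gray:
  B[1] = 1 XOR 0 = 1
  B[2] = 1 XOR 0 = 1
  B[3] = 1 XOR 0 = 1
  B[4] = 1 XOR 0 = 1
  B[5] = 1 XOR 0 = 1
  B[6] = 1 XOR 0 = 1
  B[7] = 1 XOR 1 = 0
  B[8] = 0 XOR 0 = 0
  B[9] = 0 XOR 1 = 1
  B[10] = 1 XOR 0 = 1
  B[11] = 1 XOR 0 = 1
  B[12] = 1 XOR 1 = 0
  B[13] = 0 XOR 0 = 0
  B[14] = 0 XOR 1 = 1
  B[15] = 1 XOR 0 = 1
= 1111111001110011 (65139 decimal)


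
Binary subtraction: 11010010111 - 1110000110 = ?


Align and subtract column by column (LSB to MSB, borrowing when needed):
  11010010111
- 01110000110
  -----------
  col 0: (1 - 0 borrow-in) - 0 → 1 - 0 = 1, borrow out 0
  col 1: (1 - 0 borrow-in) - 1 → 1 - 1 = 0, borrow out 0
  col 2: (1 - 0 borrow-in) - 1 → 1 - 1 = 0, borrow out 0
  col 3: (0 - 0 borrow-in) - 0 → 0 - 0 = 0, borrow out 0
  col 4: (1 - 0 borrow-in) - 0 → 1 - 0 = 1, borrow out 0
  col 5: (0 - 0 borrow-in) - 0 → 0 - 0 = 0, borrow out 0
  col 6: (0 - 0 borrow-in) - 0 → 0 - 0 = 0, borrow out 0
  col 7: (1 - 0 borrow-in) - 1 → 1 - 1 = 0, borrow out 0
  col 8: (0 - 0 borrow-in) - 1 → borrow from next column: (0+2) - 1 = 1, borrow out 1
  col 9: (1 - 1 borrow-in) - 1 → borrow from next column: (0+2) - 1 = 1, borrow out 1
  col 10: (1 - 1 borrow-in) - 0 → 0 - 0 = 0, borrow out 0
Reading bits MSB→LSB: 01100010001
Strip leading zeros: 1100010001
= 1100010001


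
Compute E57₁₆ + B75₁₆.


Align and add column by column (LSB to MSB, each column mod 16 with carry):
  0E57
+ 0B75
  ----
  col 0: 7(7) + 5(5) + 0 (carry in) = 12 → C(12), carry out 0
  col 1: 5(5) + 7(7) + 0 (carry in) = 12 → C(12), carry out 0
  col 2: E(14) + B(11) + 0 (carry in) = 25 → 9(9), carry out 1
  col 3: 0(0) + 0(0) + 1 (carry in) = 1 → 1(1), carry out 0
Reading digits MSB→LSB: 19CC
Strip leading zeros: 19CC
= 0x19CC


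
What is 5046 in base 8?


Divide by 8 repeatedly:
5046 ÷ 8 = 630 remainder 6
630 ÷ 8 = 78 remainder 6
78 ÷ 8 = 9 remainder 6
9 ÷ 8 = 1 remainder 1
1 ÷ 8 = 0 remainder 1
Reading remainders bottom-up:
= 0o11666


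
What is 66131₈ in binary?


Each octal digit → 3 binary bits:
  6 = 110
  6 = 110
  1 = 001
  3 = 011
  1 = 001
Concatenate: 110 110 001 011 001
= 110110001011001


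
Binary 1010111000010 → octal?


Group into 3-bit groups: 001010111000010
  001 = 1
  010 = 2
  111 = 7
  000 = 0
  010 = 2
= 0o12702


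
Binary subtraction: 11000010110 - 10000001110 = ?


Align and subtract column by column (LSB to MSB, borrowing when needed):
  11000010110
- 10000001110
  -----------
  col 0: (0 - 0 borrow-in) - 0 → 0 - 0 = 0, borrow out 0
  col 1: (1 - 0 borrow-in) - 1 → 1 - 1 = 0, borrow out 0
  col 2: (1 - 0 borrow-in) - 1 → 1 - 1 = 0, borrow out 0
  col 3: (0 - 0 borrow-in) - 1 → borrow from next column: (0+2) - 1 = 1, borrow out 1
  col 4: (1 - 1 borrow-in) - 0 → 0 - 0 = 0, borrow out 0
  col 5: (0 - 0 borrow-in) - 0 → 0 - 0 = 0, borrow out 0
  col 6: (0 - 0 borrow-in) - 0 → 0 - 0 = 0, borrow out 0
  col 7: (0 - 0 borrow-in) - 0 → 0 - 0 = 0, borrow out 0
  col 8: (0 - 0 borrow-in) - 0 → 0 - 0 = 0, borrow out 0
  col 9: (1 - 0 borrow-in) - 0 → 1 - 0 = 1, borrow out 0
  col 10: (1 - 0 borrow-in) - 1 → 1 - 1 = 0, borrow out 0
Reading bits MSB→LSB: 01000001000
Strip leading zeros: 1000001000
= 1000001000


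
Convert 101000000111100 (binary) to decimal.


Positional values:
Bit 2: 1 × 2^2 = 4
Bit 3: 1 × 2^3 = 8
Bit 4: 1 × 2^4 = 16
Bit 5: 1 × 2^5 = 32
Bit 12: 1 × 2^12 = 4096
Bit 14: 1 × 2^14 = 16384
Sum = 4 + 8 + 16 + 32 + 4096 + 16384
= 20540


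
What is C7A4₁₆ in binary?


Each hex digit → 4 binary bits:
  C = 1100
  7 = 0111
  A = 1010
  4 = 0100
Concatenate: 1100 0111 1010 0100
= 1100011110100100


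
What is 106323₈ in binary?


Each octal digit → 3 binary bits:
  1 = 001
  0 = 000
  6 = 110
  3 = 011
  2 = 010
  3 = 011
Concatenate: 001 000 110 011 010 011
= 001000110011010011


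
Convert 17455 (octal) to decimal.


Positional values:
Position 0: 5 × 8^0 = 5
Position 1: 5 × 8^1 = 40
Position 2: 4 × 8^2 = 256
Position 3: 7 × 8^3 = 3584
Position 4: 1 × 8^4 = 4096
Sum = 5 + 40 + 256 + 3584 + 4096
= 7981


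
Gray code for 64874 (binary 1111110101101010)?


Binary: 1111110101101010
Gray code: G = B XOR (B >> 1)
B >> 1 = 0111111010110101
1111110101101010 XOR 0111111010110101:
  1 XOR 0 = 1
  1 XOR 1 = 0
  1 XOR 1 = 0
  1 XOR 1 = 0
  1 XOR 1 = 0
  1 XOR 1 = 0
  0 XOR 1 = 1
  1 XOR 0 = 1
  0 XOR 1 = 1
  1 XOR 0 = 1
  1 XOR 1 = 0
  0 XOR 1 = 1
  1 XOR 0 = 1
  0 XOR 1 = 1
  1 XOR 0 = 1
  0 XOR 1 = 1
= 1000001111011111


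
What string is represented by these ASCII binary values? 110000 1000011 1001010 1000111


Codes (binary): 110000 1000011 1001010 1000111
Per-code ASCII lookup:
  110000 = 48  (range 48-57: digits, 48 - 48 = 0) → '0'
  1000011 = 67  (range 65-90: uppercase, 67 - 65 = 2) → 'C'
  1001010 = 74  (range 65-90: uppercase, 74 - 65 = 9) → 'J'
  1000111 = 71  (range 65-90: uppercase, 71 - 65 = 6) → 'G'
= '0CJG'


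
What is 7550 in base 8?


Divide by 8 repeatedly:
7550 ÷ 8 = 943 remainder 6
943 ÷ 8 = 117 remainder 7
117 ÷ 8 = 14 remainder 5
14 ÷ 8 = 1 remainder 6
1 ÷ 8 = 0 remainder 1
Reading remainders bottom-up:
= 0o16576


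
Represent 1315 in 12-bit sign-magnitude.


Sign bit: 0 (positive)
Magnitude: 1315 = 10100100011
= 010100100011


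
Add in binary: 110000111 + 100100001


Align and add column by column (LSB to MSB, carry propagating):
  0110000111
+ 0100100001
  ----------
  col 0: 1 + 1 + 0 (carry in) = 2 → bit 0, carry out 1
  col 1: 1 + 0 + 1 (carry in) = 2 → bit 0, carry out 1
  col 2: 1 + 0 + 1 (carry in) = 2 → bit 0, carry out 1
  col 3: 0 + 0 + 1 (carry in) = 1 → bit 1, carry out 0
  col 4: 0 + 0 + 0 (carry in) = 0 → bit 0, carry out 0
  col 5: 0 + 1 + 0 (carry in) = 1 → bit 1, carry out 0
  col 6: 0 + 0 + 0 (carry in) = 0 → bit 0, carry out 0
  col 7: 1 + 0 + 0 (carry in) = 1 → bit 1, carry out 0
  col 8: 1 + 1 + 0 (carry in) = 2 → bit 0, carry out 1
  col 9: 0 + 0 + 1 (carry in) = 1 → bit 1, carry out 0
Reading bits MSB→LSB: 1010101000
Strip leading zeros: 1010101000
= 1010101000


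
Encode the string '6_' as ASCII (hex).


String: '6_'  (2 characters)
Per-character ASCII lookup:
  '6': digits start at 48: '6' = 48 + 6 = 54 → 0x36
  '_': special character: '_' = 95 → 0x5F
= 0x36 0x5F


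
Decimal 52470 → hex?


Divide by 16 repeatedly:
52470 ÷ 16 = 3279 remainder 6 (6)
3279 ÷ 16 = 204 remainder 15 (F)
204 ÷ 16 = 12 remainder 12 (C)
12 ÷ 16 = 0 remainder 12 (C)
Reading remainders bottom-up:
= 0xCCF6


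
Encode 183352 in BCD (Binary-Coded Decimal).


Each digit → 4-bit binary:
  1 → 0001
  8 → 1000
  3 → 0011
  3 → 0011
  5 → 0101
  2 → 0010
= 0001 1000 0011 0011 0101 0010


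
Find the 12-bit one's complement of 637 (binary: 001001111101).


Original: 001001111101
Invert all bits:
  bit 0: 0 → 1
  bit 1: 0 → 1
  bit 2: 1 → 0
  bit 3: 0 → 1
  bit 4: 0 → 1
  bit 5: 1 → 0
  bit 6: 1 → 0
  bit 7: 1 → 0
  bit 8: 1 → 0
  bit 9: 1 → 0
  bit 10: 0 → 1
  bit 11: 1 → 0
= 110110000010


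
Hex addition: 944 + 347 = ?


Align and add column by column (LSB to MSB, each column mod 16 with carry):
  0944
+ 0347
  ----
  col 0: 4(4) + 7(7) + 0 (carry in) = 11 → B(11), carry out 0
  col 1: 4(4) + 4(4) + 0 (carry in) = 8 → 8(8), carry out 0
  col 2: 9(9) + 3(3) + 0 (carry in) = 12 → C(12), carry out 0
  col 3: 0(0) + 0(0) + 0 (carry in) = 0 → 0(0), carry out 0
Reading digits MSB→LSB: 0C8B
Strip leading zeros: C8B
= 0xC8B


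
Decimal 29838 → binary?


Divide by 2 repeatedly:
29838 ÷ 2 = 14919 remainder 0
14919 ÷ 2 = 7459 remainder 1
7459 ÷ 2 = 3729 remainder 1
3729 ÷ 2 = 1864 remainder 1
1864 ÷ 2 = 932 remainder 0
932 ÷ 2 = 466 remainder 0
466 ÷ 2 = 233 remainder 0
233 ÷ 2 = 116 remainder 1
116 ÷ 2 = 58 remainder 0
58 ÷ 2 = 29 remainder 0
29 ÷ 2 = 14 remainder 1
14 ÷ 2 = 7 remainder 0
7 ÷ 2 = 3 remainder 1
3 ÷ 2 = 1 remainder 1
1 ÷ 2 = 0 remainder 1
Reading remainders bottom-up:
= 111010010001110


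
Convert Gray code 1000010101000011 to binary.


Gray code: 1000010101000011
MSB stays the same: 1
Each subsequent bit = prev_binary XOR current_gray:
  B[1] = 1 XOR 0 = 1
  B[2] = 1 XOR 0 = 1
  B[3] = 1 XOR 0 = 1
  B[4] = 1 XOR 0 = 1
  B[5] = 1 XOR 1 = 0
  B[6] = 0 XOR 0 = 0
  B[7] = 0 XOR 1 = 1
  B[8] = 1 XOR 0 = 1
  B[9] = 1 XOR 1 = 0
  B[10] = 0 XOR 0 = 0
  B[11] = 0 XOR 0 = 0
  B[12] = 0 XOR 0 = 0
  B[13] = 0 XOR 0 = 0
  B[14] = 0 XOR 1 = 1
  B[15] = 1 XOR 1 = 0
= 1111100110000010 (63874 decimal)


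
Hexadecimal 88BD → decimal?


Positional values:
Position 0: D × 16^0 = 13 × 1 = 13
Position 1: B × 16^1 = 11 × 16 = 176
Position 2: 8 × 16^2 = 8 × 256 = 2048
Position 3: 8 × 16^3 = 8 × 4096 = 32768
Sum = 13 + 176 + 2048 + 32768
= 35005


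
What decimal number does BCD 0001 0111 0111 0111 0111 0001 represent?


Each 4-bit group → digit:
  0001 → 1
  0111 → 7
  0111 → 7
  0111 → 7
  0111 → 7
  0001 → 1
= 177771


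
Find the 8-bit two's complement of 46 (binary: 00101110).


Original: 00101110
Step 1 - Invert all bits: 11010001
Step 2 - Add 1: 11010001 + 1
= 11010010 (represents -46)


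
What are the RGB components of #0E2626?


Hex: #0E2626
R = 0E₁₆ = 14
G = 26₁₆ = 38
B = 26₁₆ = 38
= RGB(14, 38, 38)


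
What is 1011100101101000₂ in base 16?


Group into 4-bit nibbles: 1011100101101000
  1011 = B
  1001 = 9
  0110 = 6
  1000 = 8
= 0xB968


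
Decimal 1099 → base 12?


Divide by 12 repeatedly:
1099 ÷ 12 = 91 remainder 7
91 ÷ 12 = 7 remainder 7
7 ÷ 12 = 0 remainder 7
Reading remainders bottom-up:
= 777


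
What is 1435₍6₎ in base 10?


Positional values (base 6):
  5 × 6^0 = 5 × 1 = 5
  3 × 6^1 = 3 × 6 = 18
  4 × 6^2 = 4 × 36 = 144
  1 × 6^3 = 1 × 216 = 216
Sum = 5 + 18 + 144 + 216
= 383


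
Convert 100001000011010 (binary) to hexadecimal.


Group into 4-bit nibbles: 0100001000011010
  0100 = 4
  0010 = 2
  0001 = 1
  1010 = A
= 0x421A


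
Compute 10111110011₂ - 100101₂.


Align and subtract column by column (LSB to MSB, borrowing when needed):
  10111110011
- 00000100101
  -----------
  col 0: (1 - 0 borrow-in) - 1 → 1 - 1 = 0, borrow out 0
  col 1: (1 - 0 borrow-in) - 0 → 1 - 0 = 1, borrow out 0
  col 2: (0 - 0 borrow-in) - 1 → borrow from next column: (0+2) - 1 = 1, borrow out 1
  col 3: (0 - 1 borrow-in) - 0 → borrow from next column: (-1+2) - 0 = 1, borrow out 1
  col 4: (1 - 1 borrow-in) - 0 → 0 - 0 = 0, borrow out 0
  col 5: (1 - 0 borrow-in) - 1 → 1 - 1 = 0, borrow out 0
  col 6: (1 - 0 borrow-in) - 0 → 1 - 0 = 1, borrow out 0
  col 7: (1 - 0 borrow-in) - 0 → 1 - 0 = 1, borrow out 0
  col 8: (1 - 0 borrow-in) - 0 → 1 - 0 = 1, borrow out 0
  col 9: (0 - 0 borrow-in) - 0 → 0 - 0 = 0, borrow out 0
  col 10: (1 - 0 borrow-in) - 0 → 1 - 0 = 1, borrow out 0
Reading bits MSB→LSB: 10111001110
Strip leading zeros: 10111001110
= 10111001110


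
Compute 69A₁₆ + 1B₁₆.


Align and add column by column (LSB to MSB, each column mod 16 with carry):
  069A
+ 001B
  ----
  col 0: A(10) + B(11) + 0 (carry in) = 21 → 5(5), carry out 1
  col 1: 9(9) + 1(1) + 1 (carry in) = 11 → B(11), carry out 0
  col 2: 6(6) + 0(0) + 0 (carry in) = 6 → 6(6), carry out 0
  col 3: 0(0) + 0(0) + 0 (carry in) = 0 → 0(0), carry out 0
Reading digits MSB→LSB: 06B5
Strip leading zeros: 6B5
= 0x6B5


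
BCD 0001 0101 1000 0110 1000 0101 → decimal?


Each 4-bit group → digit:
  0001 → 1
  0101 → 5
  1000 → 8
  0110 → 6
  1000 → 8
  0101 → 5
= 158685


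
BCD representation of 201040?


Each digit → 4-bit binary:
  2 → 0010
  0 → 0000
  1 → 0001
  0 → 0000
  4 → 0100
  0 → 0000
= 0010 0000 0001 0000 0100 0000


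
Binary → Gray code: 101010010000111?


Binary: 101010010000111
Gray code: G = B XOR (B >> 1)
B >> 1 = 010101001000011
101010010000111 XOR 010101001000011:
  1 XOR 0 = 1
  0 XOR 1 = 1
  1 XOR 0 = 1
  0 XOR 1 = 1
  1 XOR 0 = 1
  0 XOR 1 = 1
  0 XOR 0 = 0
  1 XOR 0 = 1
  0 XOR 1 = 1
  0 XOR 0 = 0
  0 XOR 0 = 0
  0 XOR 0 = 0
  1 XOR 0 = 1
  1 XOR 1 = 0
  1 XOR 1 = 0
= 111111011000100


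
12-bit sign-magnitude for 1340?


Sign bit: 0 (positive)
Magnitude: 1340 = 10100111100
= 010100111100


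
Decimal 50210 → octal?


Divide by 8 repeatedly:
50210 ÷ 8 = 6276 remainder 2
6276 ÷ 8 = 784 remainder 4
784 ÷ 8 = 98 remainder 0
98 ÷ 8 = 12 remainder 2
12 ÷ 8 = 1 remainder 4
1 ÷ 8 = 0 remainder 1
Reading remainders bottom-up:
= 0o142042


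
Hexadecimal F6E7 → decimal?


Positional values:
Position 0: 7 × 16^0 = 7 × 1 = 7
Position 1: E × 16^1 = 14 × 16 = 224
Position 2: 6 × 16^2 = 6 × 256 = 1536
Position 3: F × 16^3 = 15 × 4096 = 61440
Sum = 7 + 224 + 1536 + 61440
= 63207


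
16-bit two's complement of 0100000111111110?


Original: 0100000111111110
Step 1 - Invert all bits: 1011111000000001
Step 2 - Add 1: 1011111000000001 + 1
= 1011111000000010 (represents -16894)


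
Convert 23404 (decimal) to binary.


Divide by 2 repeatedly:
23404 ÷ 2 = 11702 remainder 0
11702 ÷ 2 = 5851 remainder 0
5851 ÷ 2 = 2925 remainder 1
2925 ÷ 2 = 1462 remainder 1
1462 ÷ 2 = 731 remainder 0
731 ÷ 2 = 365 remainder 1
365 ÷ 2 = 182 remainder 1
182 ÷ 2 = 91 remainder 0
91 ÷ 2 = 45 remainder 1
45 ÷ 2 = 22 remainder 1
22 ÷ 2 = 11 remainder 0
11 ÷ 2 = 5 remainder 1
5 ÷ 2 = 2 remainder 1
2 ÷ 2 = 1 remainder 0
1 ÷ 2 = 0 remainder 1
Reading remainders bottom-up:
= 101101101101100


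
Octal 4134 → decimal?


Positional values:
Position 0: 4 × 8^0 = 4
Position 1: 3 × 8^1 = 24
Position 2: 1 × 8^2 = 64
Position 3: 4 × 8^3 = 2048
Sum = 4 + 24 + 64 + 2048
= 2140


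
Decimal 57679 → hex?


Divide by 16 repeatedly:
57679 ÷ 16 = 3604 remainder 15 (F)
3604 ÷ 16 = 225 remainder 4 (4)
225 ÷ 16 = 14 remainder 1 (1)
14 ÷ 16 = 0 remainder 14 (E)
Reading remainders bottom-up:
= 0xE14F


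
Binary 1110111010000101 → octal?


Group into 3-bit groups: 001110111010000101
  001 = 1
  110 = 6
  111 = 7
  010 = 2
  000 = 0
  101 = 5
= 0o167205


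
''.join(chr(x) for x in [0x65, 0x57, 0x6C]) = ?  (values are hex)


Codes (hex): 0x65 0x57 0x6C
Per-code ASCII lookup:
  0x65 = 101  (range 97-122: lowercase, 101 - 97 = 4) → 'e'
  0x57 = 87  (range 65-90: uppercase, 87 - 65 = 22) → 'W'
  0x6C = 108  (range 97-122: lowercase, 108 - 97 = 11) → 'l'
= 'eWl'


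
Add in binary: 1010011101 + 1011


Align and add column by column (LSB to MSB, carry propagating):
  01010011101
+ 00000001011
  -----------
  col 0: 1 + 1 + 0 (carry in) = 2 → bit 0, carry out 1
  col 1: 0 + 1 + 1 (carry in) = 2 → bit 0, carry out 1
  col 2: 1 + 0 + 1 (carry in) = 2 → bit 0, carry out 1
  col 3: 1 + 1 + 1 (carry in) = 3 → bit 1, carry out 1
  col 4: 1 + 0 + 1 (carry in) = 2 → bit 0, carry out 1
  col 5: 0 + 0 + 1 (carry in) = 1 → bit 1, carry out 0
  col 6: 0 + 0 + 0 (carry in) = 0 → bit 0, carry out 0
  col 7: 1 + 0 + 0 (carry in) = 1 → bit 1, carry out 0
  col 8: 0 + 0 + 0 (carry in) = 0 → bit 0, carry out 0
  col 9: 1 + 0 + 0 (carry in) = 1 → bit 1, carry out 0
  col 10: 0 + 0 + 0 (carry in) = 0 → bit 0, carry out 0
Reading bits MSB→LSB: 01010101000
Strip leading zeros: 1010101000
= 1010101000


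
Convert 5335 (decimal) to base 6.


Divide by 6 repeatedly:
5335 ÷ 6 = 889 remainder 1
889 ÷ 6 = 148 remainder 1
148 ÷ 6 = 24 remainder 4
24 ÷ 6 = 4 remainder 0
4 ÷ 6 = 0 remainder 4
Reading remainders bottom-up:
= 40411


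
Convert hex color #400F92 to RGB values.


Hex: #400F92
R = 40₁₆ = 64
G = 0F₁₆ = 15
B = 92₁₆ = 146
= RGB(64, 15, 146)


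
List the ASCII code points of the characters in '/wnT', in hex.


String: '/wnT'  (4 characters)
Per-character ASCII lookup:
  '/': special character: '/' = 47 → 0x2F
  'w': lowercase starts at 97: 'w' = 97 + 22 = 119 → 0x77
  'n': lowercase starts at 97: 'n' = 97 + 13 = 110 → 0x6E
  'T': uppercase starts at 65: 'T' = 65 + 19 = 84 → 0x54
= 0x2F 0x77 0x6E 0x54


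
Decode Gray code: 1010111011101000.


Gray code: 1010111011101000
MSB stays the same: 1
Each subsequent bit = prev_binary XOR current_gray:
  B[1] = 1 XOR 0 = 1
  B[2] = 1 XOR 1 = 0
  B[3] = 0 XOR 0 = 0
  B[4] = 0 XOR 1 = 1
  B[5] = 1 XOR 1 = 0
  B[6] = 0 XOR 1 = 1
  B[7] = 1 XOR 0 = 1
  B[8] = 1 XOR 1 = 0
  B[9] = 0 XOR 1 = 1
  B[10] = 1 XOR 1 = 0
  B[11] = 0 XOR 0 = 0
  B[12] = 0 XOR 1 = 1
  B[13] = 1 XOR 0 = 1
  B[14] = 1 XOR 0 = 1
  B[15] = 1 XOR 0 = 1
= 1100101101001111 (52047 decimal)


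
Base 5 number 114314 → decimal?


Positional values (base 5):
  4 × 5^0 = 4 × 1 = 4
  1 × 5^1 = 1 × 5 = 5
  3 × 5^2 = 3 × 25 = 75
  4 × 5^3 = 4 × 125 = 500
  1 × 5^4 = 1 × 625 = 625
  1 × 5^5 = 1 × 3125 = 3125
Sum = 4 + 5 + 75 + 500 + 625 + 3125
= 4334


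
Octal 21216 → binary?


Each octal digit → 3 binary bits:
  2 = 010
  1 = 001
  2 = 010
  1 = 001
  6 = 110
Concatenate: 010 001 010 001 110
= 010001010001110


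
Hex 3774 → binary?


Each hex digit → 4 binary bits:
  3 = 0011
  7 = 0111
  7 = 0111
  4 = 0100
Concatenate: 0011 0111 0111 0100
= 0011011101110100


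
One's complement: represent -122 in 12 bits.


Original: 000001111010
Invert all bits:
  bit 0: 0 → 1
  bit 1: 0 → 1
  bit 2: 0 → 1
  bit 3: 0 → 1
  bit 4: 0 → 1
  bit 5: 1 → 0
  bit 6: 1 → 0
  bit 7: 1 → 0
  bit 8: 1 → 0
  bit 9: 0 → 1
  bit 10: 1 → 0
  bit 11: 0 → 1
= 111110000101


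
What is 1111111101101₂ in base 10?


Positional values:
Bit 0: 1 × 2^0 = 1
Bit 2: 1 × 2^2 = 4
Bit 3: 1 × 2^3 = 8
Bit 5: 1 × 2^5 = 32
Bit 6: 1 × 2^6 = 64
Bit 7: 1 × 2^7 = 128
Bit 8: 1 × 2^8 = 256
Bit 9: 1 × 2^9 = 512
Bit 10: 1 × 2^10 = 1024
Bit 11: 1 × 2^11 = 2048
Bit 12: 1 × 2^12 = 4096
Sum = 1 + 4 + 8 + 32 + 64 + 128 + 256 + 512 + 1024 + 2048 + 4096
= 8173


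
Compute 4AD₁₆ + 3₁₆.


Align and add column by column (LSB to MSB, each column mod 16 with carry):
  04AD
+ 0003
  ----
  col 0: D(13) + 3(3) + 0 (carry in) = 16 → 0(0), carry out 1
  col 1: A(10) + 0(0) + 1 (carry in) = 11 → B(11), carry out 0
  col 2: 4(4) + 0(0) + 0 (carry in) = 4 → 4(4), carry out 0
  col 3: 0(0) + 0(0) + 0 (carry in) = 0 → 0(0), carry out 0
Reading digits MSB→LSB: 04B0
Strip leading zeros: 4B0
= 0x4B0


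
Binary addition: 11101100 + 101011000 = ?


Align and add column by column (LSB to MSB, carry propagating):
  0011101100
+ 0101011000
  ----------
  col 0: 0 + 0 + 0 (carry in) = 0 → bit 0, carry out 0
  col 1: 0 + 0 + 0 (carry in) = 0 → bit 0, carry out 0
  col 2: 1 + 0 + 0 (carry in) = 1 → bit 1, carry out 0
  col 3: 1 + 1 + 0 (carry in) = 2 → bit 0, carry out 1
  col 4: 0 + 1 + 1 (carry in) = 2 → bit 0, carry out 1
  col 5: 1 + 0 + 1 (carry in) = 2 → bit 0, carry out 1
  col 6: 1 + 1 + 1 (carry in) = 3 → bit 1, carry out 1
  col 7: 1 + 0 + 1 (carry in) = 2 → bit 0, carry out 1
  col 8: 0 + 1 + 1 (carry in) = 2 → bit 0, carry out 1
  col 9: 0 + 0 + 1 (carry in) = 1 → bit 1, carry out 0
Reading bits MSB→LSB: 1001000100
Strip leading zeros: 1001000100
= 1001000100


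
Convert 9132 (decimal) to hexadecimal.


Divide by 16 repeatedly:
9132 ÷ 16 = 570 remainder 12 (C)
570 ÷ 16 = 35 remainder 10 (A)
35 ÷ 16 = 2 remainder 3 (3)
2 ÷ 16 = 0 remainder 2 (2)
Reading remainders bottom-up:
= 0x23AC


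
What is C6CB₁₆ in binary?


Each hex digit → 4 binary bits:
  C = 1100
  6 = 0110
  C = 1100
  B = 1011
Concatenate: 1100 0110 1100 1011
= 1100011011001011


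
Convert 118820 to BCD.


Each digit → 4-bit binary:
  1 → 0001
  1 → 0001
  8 → 1000
  8 → 1000
  2 → 0010
  0 → 0000
= 0001 0001 1000 1000 0010 0000


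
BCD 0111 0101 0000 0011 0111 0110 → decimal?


Each 4-bit group → digit:
  0111 → 7
  0101 → 5
  0000 → 0
  0011 → 3
  0111 → 7
  0110 → 6
= 750376


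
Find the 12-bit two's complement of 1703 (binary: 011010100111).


Original: 011010100111
Step 1 - Invert all bits: 100101011000
Step 2 - Add 1: 100101011000 + 1
= 100101011001 (represents -1703)


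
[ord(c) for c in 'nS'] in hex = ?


String: 'nS'  (2 characters)
Per-character ASCII lookup:
  'n': lowercase starts at 97: 'n' = 97 + 13 = 110 → 0x6E
  'S': uppercase starts at 65: 'S' = 65 + 18 = 83 → 0x53
= 0x6E 0x53


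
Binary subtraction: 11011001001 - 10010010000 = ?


Align and subtract column by column (LSB to MSB, borrowing when needed):
  11011001001
- 10010010000
  -----------
  col 0: (1 - 0 borrow-in) - 0 → 1 - 0 = 1, borrow out 0
  col 1: (0 - 0 borrow-in) - 0 → 0 - 0 = 0, borrow out 0
  col 2: (0 - 0 borrow-in) - 0 → 0 - 0 = 0, borrow out 0
  col 3: (1 - 0 borrow-in) - 0 → 1 - 0 = 1, borrow out 0
  col 4: (0 - 0 borrow-in) - 1 → borrow from next column: (0+2) - 1 = 1, borrow out 1
  col 5: (0 - 1 borrow-in) - 0 → borrow from next column: (-1+2) - 0 = 1, borrow out 1
  col 6: (1 - 1 borrow-in) - 0 → 0 - 0 = 0, borrow out 0
  col 7: (1 - 0 borrow-in) - 1 → 1 - 1 = 0, borrow out 0
  col 8: (0 - 0 borrow-in) - 0 → 0 - 0 = 0, borrow out 0
  col 9: (1 - 0 borrow-in) - 0 → 1 - 0 = 1, borrow out 0
  col 10: (1 - 0 borrow-in) - 1 → 1 - 1 = 0, borrow out 0
Reading bits MSB→LSB: 01000111001
Strip leading zeros: 1000111001
= 1000111001
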